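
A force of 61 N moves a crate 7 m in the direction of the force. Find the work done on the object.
W = F·d = (61)(7) = 427.0 J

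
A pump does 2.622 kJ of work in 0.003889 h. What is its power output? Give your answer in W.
Convert to SI: W = 2622.0 J, t = 14.0004 s
P = W/t = 2622.0/14.0004 = 187.3 W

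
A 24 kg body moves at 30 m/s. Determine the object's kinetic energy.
KE = ½mv² = ½(24)(30)² = 10800.0 J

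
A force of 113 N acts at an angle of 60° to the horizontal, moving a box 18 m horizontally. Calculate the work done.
W = F·d·cosθ = (113)(18)cos(60°) = 1017 J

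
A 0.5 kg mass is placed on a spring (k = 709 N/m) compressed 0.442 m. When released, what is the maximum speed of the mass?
½kx² = ½mv² ⇒ v = x√(k/m) = (0.442)√(709/0.5) = 16.64 m/s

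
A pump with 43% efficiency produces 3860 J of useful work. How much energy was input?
W_in = W_out/η = 3860/0.43 = 8977 J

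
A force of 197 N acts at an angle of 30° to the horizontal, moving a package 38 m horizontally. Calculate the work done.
W = F·d·cosθ = (197)(38)cos(30°) = 6483 J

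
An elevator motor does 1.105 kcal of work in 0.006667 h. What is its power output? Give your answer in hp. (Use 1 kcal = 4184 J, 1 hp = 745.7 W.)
Convert to SI: W = 4623.32 J, t = 24.0012 s
P = W/t = 4623.32/24.0012 = 192.629 W = 0.2583 hp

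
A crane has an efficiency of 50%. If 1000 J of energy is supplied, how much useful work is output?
W_out = η·W_in = 0.5·1000 = 500.0 J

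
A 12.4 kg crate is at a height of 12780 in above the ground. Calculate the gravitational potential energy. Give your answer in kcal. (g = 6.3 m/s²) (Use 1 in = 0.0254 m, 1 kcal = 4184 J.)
Convert to SI: m = 12.4 kg, h = 324.612 m
PE = mgh = (12.4)(6.3)(324.612) = 25358.7 J = 6.061 kcal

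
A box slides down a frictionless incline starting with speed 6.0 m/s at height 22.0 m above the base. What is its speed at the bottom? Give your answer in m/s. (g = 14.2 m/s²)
½mv₀² + mgh = ½mv² ⇒ v = √(v₀² + 2gh) = √(6.0² + 2·14.2·22.0) = 25.71 m/s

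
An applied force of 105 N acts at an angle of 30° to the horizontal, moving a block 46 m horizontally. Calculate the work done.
W = F·d·cosθ = (105)(46)cos(30°) = 4183 J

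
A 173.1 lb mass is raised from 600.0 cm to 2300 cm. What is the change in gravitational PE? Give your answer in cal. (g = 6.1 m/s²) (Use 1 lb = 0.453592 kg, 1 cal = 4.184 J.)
Convert to SI: m = 78.5168 kg, Δh = 17.0 m
ΔPE = mgΔh = (78.5168)(6.1)(17.0) = 8142.19 J = 1946 cal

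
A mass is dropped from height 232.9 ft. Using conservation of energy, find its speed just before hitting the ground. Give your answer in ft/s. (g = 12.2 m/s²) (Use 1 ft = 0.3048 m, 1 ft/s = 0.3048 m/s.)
Convert to SI: h = 70.9879 m
mgh = ½mv² ⇒ v = √(2gh) = √(2·12.2·70.9879) = 41.6186 m/s = 136.5 ft/s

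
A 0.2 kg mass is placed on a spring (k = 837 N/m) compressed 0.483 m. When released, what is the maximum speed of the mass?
½kx² = ½mv² ⇒ v = x√(k/m) = (0.483)√(837/0.2) = 31.25 m/s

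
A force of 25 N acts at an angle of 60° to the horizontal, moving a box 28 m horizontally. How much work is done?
W = F·d·cosθ = (25)(28)cos(60°) = 350.0 J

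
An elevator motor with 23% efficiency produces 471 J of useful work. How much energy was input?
W_in = W_out/η = 471/0.23 = 2048 J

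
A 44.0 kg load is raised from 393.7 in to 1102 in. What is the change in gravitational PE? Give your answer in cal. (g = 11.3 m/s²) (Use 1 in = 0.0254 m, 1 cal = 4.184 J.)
Convert to SI: m = 44.0 kg, Δh = 17.9908 m
ΔPE = mgΔh = (44.0)(11.3)(17.9908) = 8945.04 J = 2138 cal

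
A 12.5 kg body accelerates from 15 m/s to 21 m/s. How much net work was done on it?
W = ΔKE = ½m(v₂² − v₁²) = ½(12.5)(21² − 15²) = 1350.0 J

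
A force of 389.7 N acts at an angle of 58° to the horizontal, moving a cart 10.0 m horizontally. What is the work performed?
W = F·d·cosθ = (389.7)(10.0)cos(58°) = 2065 J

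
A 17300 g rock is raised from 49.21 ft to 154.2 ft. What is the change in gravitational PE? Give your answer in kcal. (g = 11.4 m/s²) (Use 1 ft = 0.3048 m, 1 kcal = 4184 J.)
Convert to SI: m = 17.3 kg, Δh = 32.001 m
ΔPE = mgΔh = (17.3)(11.4)(32.001) = 6311.23 J = 1.508 kcal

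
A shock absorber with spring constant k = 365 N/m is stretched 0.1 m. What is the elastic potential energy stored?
PE = ½kx² = ½(365)(0.1)² = 1.825 J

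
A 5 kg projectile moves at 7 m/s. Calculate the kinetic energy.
KE = ½mv² = ½(5)(7)² = 122.5 J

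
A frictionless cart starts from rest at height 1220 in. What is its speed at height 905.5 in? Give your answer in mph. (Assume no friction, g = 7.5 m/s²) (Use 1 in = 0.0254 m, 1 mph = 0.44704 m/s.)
Convert to SI: h₁−h₂ = 7.9883 m
mgh₁ = mgh₂ + ½mv² ⇒ v = √(2g(h₁−h₂)) = √(2·7.5·7.9883) = 10.9464 m/s = 24.49 mph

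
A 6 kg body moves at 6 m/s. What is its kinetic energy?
KE = ½mv² = ½(6)(6)² = 108.0 J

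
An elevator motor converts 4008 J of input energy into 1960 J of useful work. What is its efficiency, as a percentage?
η = W_out/W_in = 1960/4008 = 48.9%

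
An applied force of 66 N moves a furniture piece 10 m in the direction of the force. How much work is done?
W = F·d = (66)(10) = 660.0 J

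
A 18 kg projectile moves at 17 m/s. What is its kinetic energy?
KE = ½mv² = ½(18)(17)² = 2601.0 J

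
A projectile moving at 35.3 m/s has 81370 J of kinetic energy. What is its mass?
m = 2·KE/v² = 2·81370/(35.3)² = 130.6 kg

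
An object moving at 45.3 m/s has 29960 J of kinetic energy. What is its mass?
m = 2·KE/v² = 2·29960/(45.3)² = 29.2 kg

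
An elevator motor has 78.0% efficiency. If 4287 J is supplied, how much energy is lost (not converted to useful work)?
W_lost = W_in(1 − η) = 4287·(1 − 0.78) = 943.1 J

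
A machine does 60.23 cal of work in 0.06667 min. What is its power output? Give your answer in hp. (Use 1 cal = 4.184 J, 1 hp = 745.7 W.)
Convert to SI: W = 252.002 J, t = 4.0002 s
P = W/t = 252.002/4.0002 = 62.9974 W = 0.08448 hp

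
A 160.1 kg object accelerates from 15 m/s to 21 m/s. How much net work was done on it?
W = ΔKE = ½m(v₂² − v₁²) = ½(160.1)(21² − 15²) = 17290.8 J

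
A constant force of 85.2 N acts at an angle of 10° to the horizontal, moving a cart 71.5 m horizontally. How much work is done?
W = F·d·cosθ = (85.2)(71.5)cos(10°) = 5999 J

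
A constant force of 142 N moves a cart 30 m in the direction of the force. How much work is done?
W = F·d = (142)(30) = 4260 J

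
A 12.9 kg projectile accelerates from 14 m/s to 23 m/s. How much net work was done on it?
W = ΔKE = ½m(v₂² − v₁²) = ½(12.9)(23² − 14²) = 2147.85 J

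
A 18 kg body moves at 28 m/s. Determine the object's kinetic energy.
KE = ½mv² = ½(18)(28)² = 7056.0 J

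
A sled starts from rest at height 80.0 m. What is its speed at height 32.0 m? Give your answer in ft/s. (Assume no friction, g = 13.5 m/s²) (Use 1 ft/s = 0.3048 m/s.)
mgh₁ = mgh₂ + ½mv² ⇒ v = √(2g(h₁−h₂)) = √(2·13.5·48.0) = 36.0 m/s = 118.1 ft/s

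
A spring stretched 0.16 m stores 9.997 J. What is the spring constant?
k = 2·PE/x² = 2·9.997/(0.16)² = 781.0 N/m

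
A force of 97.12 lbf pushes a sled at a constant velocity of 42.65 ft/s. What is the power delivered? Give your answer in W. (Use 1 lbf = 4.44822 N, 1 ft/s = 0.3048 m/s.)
Convert to SI: F = 432.011 N, v = 12.9997 m/s
P = Fv = (432.011)(12.9997) = 5616 W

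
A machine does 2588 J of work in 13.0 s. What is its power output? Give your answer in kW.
P = W/t = 2588.0/13.0 = 199.077 W = 0.1991 kW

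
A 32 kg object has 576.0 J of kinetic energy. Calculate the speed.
v = √(2·KE/m) = √(2·576.0/32) = 6.0 m/s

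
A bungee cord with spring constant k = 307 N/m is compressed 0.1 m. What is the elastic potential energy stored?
PE = ½kx² = ½(307)(0.1)² = 1.535 J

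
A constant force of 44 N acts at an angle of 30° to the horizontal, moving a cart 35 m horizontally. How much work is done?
W = F·d·cosθ = (44)(35)cos(30°) = 1334 J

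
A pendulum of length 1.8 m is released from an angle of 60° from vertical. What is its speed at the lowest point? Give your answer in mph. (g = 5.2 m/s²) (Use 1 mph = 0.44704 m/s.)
h = L(1 − cosθ) = 1.8(1 − cos60°) = 0.9 m
v = √(2gh) = √(2·5.2·0.9) = 3.05941 m/s = 6.844 mph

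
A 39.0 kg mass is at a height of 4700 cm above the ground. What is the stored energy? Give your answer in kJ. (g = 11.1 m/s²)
Convert to SI: m = 39.0 kg, h = 47.0 m
PE = mgh = (39.0)(11.1)(47.0) = 20346.3 J = 20.35 kJ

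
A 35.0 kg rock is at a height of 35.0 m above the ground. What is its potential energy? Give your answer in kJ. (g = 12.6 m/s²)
PE = mgh = (35.0)(12.6)(35.0) = 15435.0 J = 15.44 kJ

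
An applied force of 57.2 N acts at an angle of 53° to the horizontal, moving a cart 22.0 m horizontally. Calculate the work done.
W = F·d·cosθ = (57.2)(22.0)cos(53°) = 757.3 J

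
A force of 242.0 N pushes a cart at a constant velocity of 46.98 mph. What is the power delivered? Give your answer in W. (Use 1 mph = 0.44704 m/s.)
Convert to SI: F = 242.0 N, v = 21.0019 m/s
P = Fv = (242.0)(21.0019) = 5082 W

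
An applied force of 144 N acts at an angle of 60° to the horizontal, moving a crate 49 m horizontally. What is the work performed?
W = F·d·cosθ = (144)(49)cos(60°) = 3528 J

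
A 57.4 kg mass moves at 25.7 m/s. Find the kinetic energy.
KE = ½mv² = ½(57.4)(25.7)² = 18960 J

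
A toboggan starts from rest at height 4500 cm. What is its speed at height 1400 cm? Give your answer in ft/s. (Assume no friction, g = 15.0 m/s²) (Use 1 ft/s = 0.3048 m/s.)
Convert to SI: h₁−h₂ = 31.0 m
mgh₁ = mgh₂ + ½mv² ⇒ v = √(2g(h₁−h₂)) = √(2·15.0·31.0) = 30.4959 m/s = 100.1 ft/s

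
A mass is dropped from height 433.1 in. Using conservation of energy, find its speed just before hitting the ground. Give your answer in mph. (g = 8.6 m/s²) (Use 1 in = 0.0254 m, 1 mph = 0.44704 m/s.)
Convert to SI: h = 11.0007 m
mgh = ½mv² ⇒ v = √(2gh) = √(2·8.6·11.0007) = 13.7555 m/s = 30.77 mph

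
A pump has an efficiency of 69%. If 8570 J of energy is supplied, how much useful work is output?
W_out = η·W_in = 0.69·8570 = 5913.3 J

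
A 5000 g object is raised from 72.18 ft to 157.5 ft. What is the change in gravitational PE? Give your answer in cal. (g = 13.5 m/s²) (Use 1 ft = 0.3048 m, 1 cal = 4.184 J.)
Convert to SI: m = 5.0 kg, Δh = 26.0055 m
ΔPE = mgΔh = (5.0)(13.5)(26.0055) = 1755.37 J = 419.5 cal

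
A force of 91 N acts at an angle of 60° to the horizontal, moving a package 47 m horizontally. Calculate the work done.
W = F·d·cosθ = (91)(47)cos(60°) = 2139 J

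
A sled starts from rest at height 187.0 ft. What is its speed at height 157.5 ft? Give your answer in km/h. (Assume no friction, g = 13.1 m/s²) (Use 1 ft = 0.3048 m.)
Convert to SI: h₁−h₂ = 8.9916 m
mgh₁ = mgh₂ + ½mv² ⇒ v = √(2g(h₁−h₂)) = √(2·13.1·8.9916) = 15.348613 m/s = 55.26 km/h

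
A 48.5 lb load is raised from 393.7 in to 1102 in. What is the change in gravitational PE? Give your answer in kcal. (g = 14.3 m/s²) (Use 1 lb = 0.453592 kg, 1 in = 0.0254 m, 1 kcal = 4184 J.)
Convert to SI: m = 21.9992 kg, Δh = 17.9908 m
ΔPE = mgΔh = (21.9992)(14.3)(17.9908) = 5659.71 J = 1.353 kcal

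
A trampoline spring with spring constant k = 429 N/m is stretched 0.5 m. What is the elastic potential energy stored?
PE = ½kx² = ½(429)(0.5)² = 53.63 J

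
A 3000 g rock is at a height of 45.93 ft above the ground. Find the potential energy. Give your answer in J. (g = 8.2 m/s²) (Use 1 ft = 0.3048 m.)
Convert to SI: m = 3.0 kg, h = 13.9995 m
PE = mgh = (3.0)(8.2)(13.9995) = 344.4 J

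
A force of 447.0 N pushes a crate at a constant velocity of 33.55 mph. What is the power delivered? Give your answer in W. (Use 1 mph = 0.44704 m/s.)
Convert to SI: F = 447.0 N, v = 14.9982 m/s
P = Fv = (447.0)(14.9982) = 6704 W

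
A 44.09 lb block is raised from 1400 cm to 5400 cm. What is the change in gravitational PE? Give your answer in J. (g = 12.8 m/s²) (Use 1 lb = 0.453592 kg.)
Convert to SI: m = 19.9989 kg, Δh = 40.0 m
ΔPE = mgΔh = (19.9989)(12.8)(40.0) = 10240 J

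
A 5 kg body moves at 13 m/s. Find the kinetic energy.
KE = ½mv² = ½(5)(13)² = 422.5 J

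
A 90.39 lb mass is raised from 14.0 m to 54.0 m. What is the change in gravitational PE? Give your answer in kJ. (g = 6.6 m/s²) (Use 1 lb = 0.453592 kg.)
Convert to SI: m = 41.0002 kg, Δh = 40.0 m
ΔPE = mgΔh = (41.0002)(6.6)(40.0) = 10824.0 J = 10.82 kJ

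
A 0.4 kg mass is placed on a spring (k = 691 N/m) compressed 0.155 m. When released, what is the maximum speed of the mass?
½kx² = ½mv² ⇒ v = x√(k/m) = (0.155)√(691/0.4) = 6.442 m/s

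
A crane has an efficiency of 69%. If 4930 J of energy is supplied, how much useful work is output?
W_out = η·W_in = 0.69·4930 = 3401.7 J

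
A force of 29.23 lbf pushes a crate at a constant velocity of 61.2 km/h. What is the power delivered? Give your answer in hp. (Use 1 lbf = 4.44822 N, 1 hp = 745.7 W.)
Convert to SI: F = 130.021 N, v = 17.0 m/s
P = Fv = (130.021)(17.0) = 2210.37 W = 2.964 hp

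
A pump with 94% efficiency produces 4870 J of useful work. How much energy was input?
W_in = W_out/η = 4870/0.94 = 5181 J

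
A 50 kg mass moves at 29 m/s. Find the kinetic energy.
KE = ½mv² = ½(50)(29)² = 21025.0 J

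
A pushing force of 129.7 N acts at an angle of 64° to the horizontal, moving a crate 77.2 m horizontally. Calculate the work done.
W = F·d·cosθ = (129.7)(77.2)cos(64°) = 4389 J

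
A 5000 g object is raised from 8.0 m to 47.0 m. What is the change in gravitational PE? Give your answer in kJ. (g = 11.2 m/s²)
Convert to SI: m = 5.0 kg, Δh = 39.0 m
ΔPE = mgΔh = (5.0)(11.2)(39.0) = 2184.0 J = 2.184 kJ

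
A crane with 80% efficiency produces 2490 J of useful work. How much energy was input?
W_in = W_out/η = 2490/0.8 = 3113 J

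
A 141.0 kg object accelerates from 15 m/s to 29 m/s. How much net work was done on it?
W = ΔKE = ½m(v₂² − v₁²) = ½(141.0)(29² − 15²) = 43428.0 J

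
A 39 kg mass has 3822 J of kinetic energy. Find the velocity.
v = √(2·KE/m) = √(2·3822/39) = 14.0 m/s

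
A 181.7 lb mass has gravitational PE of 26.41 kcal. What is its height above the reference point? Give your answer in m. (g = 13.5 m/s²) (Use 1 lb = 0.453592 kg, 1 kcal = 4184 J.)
Convert to SI: m = 82.4177 kg, PE = 110499 J
h = PE/(mg) = 110499/(82.4177·13.5) = 99.31 m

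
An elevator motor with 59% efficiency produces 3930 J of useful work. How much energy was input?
W_in = W_out/η = 3930/0.59 = 6661 J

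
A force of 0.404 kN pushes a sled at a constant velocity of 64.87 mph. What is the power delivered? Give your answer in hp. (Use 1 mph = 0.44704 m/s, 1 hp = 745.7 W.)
Convert to SI: F = 404.0 N, v = 28.9995 m/s
P = Fv = (404.0)(28.9995) = 11715.8 W = 15.71 hp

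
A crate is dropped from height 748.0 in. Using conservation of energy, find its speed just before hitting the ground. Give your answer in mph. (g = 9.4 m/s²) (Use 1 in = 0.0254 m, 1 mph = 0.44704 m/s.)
Convert to SI: h = 18.9992 m
mgh = ½mv² ⇒ v = √(2gh) = √(2·9.4·18.9992) = 18.8993 m/s = 42.28 mph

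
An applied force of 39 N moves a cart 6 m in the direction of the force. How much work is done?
W = F·d = (39)(6) = 234.0 J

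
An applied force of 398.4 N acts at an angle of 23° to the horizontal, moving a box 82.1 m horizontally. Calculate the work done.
W = F·d·cosθ = (398.4)(82.1)cos(23°) = 30110 J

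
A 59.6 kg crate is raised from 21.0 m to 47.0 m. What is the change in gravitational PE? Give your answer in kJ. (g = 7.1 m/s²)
ΔPE = mgΔh = (59.6)(7.1)(26.0) = 11002.2 J = 11.0 kJ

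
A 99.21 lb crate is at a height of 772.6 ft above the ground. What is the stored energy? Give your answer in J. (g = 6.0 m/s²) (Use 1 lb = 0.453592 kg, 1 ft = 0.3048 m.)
Convert to SI: m = 45.0009 kg, h = 235.488 m
PE = mgh = (45.0009)(6.0)(235.488) = 63580 J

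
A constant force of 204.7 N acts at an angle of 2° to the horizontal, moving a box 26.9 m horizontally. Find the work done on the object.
W = F·d·cosθ = (204.7)(26.9)cos(2°) = 5503 J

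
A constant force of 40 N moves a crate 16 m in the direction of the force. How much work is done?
W = F·d = (40)(16) = 640.0 J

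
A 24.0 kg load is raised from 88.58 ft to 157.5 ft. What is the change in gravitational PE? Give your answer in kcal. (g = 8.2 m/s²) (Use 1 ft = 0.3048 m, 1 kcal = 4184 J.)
Convert to SI: m = 24.0 kg, Δh = 21.0068 m
ΔPE = mgΔh = (24.0)(8.2)(21.0068) = 4134.14 J = 0.9881 kcal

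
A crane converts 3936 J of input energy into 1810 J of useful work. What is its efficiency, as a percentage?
η = W_out/W_in = 1810/3936 = 45.99%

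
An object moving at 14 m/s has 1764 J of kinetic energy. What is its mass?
m = 2·KE/v² = 2·1764/(14)² = 18.0 kg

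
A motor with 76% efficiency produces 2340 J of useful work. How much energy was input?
W_in = W_out/η = 2340/0.76 = 3079 J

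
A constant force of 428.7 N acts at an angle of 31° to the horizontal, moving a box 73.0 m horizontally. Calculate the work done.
W = F·d·cosθ = (428.7)(73.0)cos(31°) = 26830 J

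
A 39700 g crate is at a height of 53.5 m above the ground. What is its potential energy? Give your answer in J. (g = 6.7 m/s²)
Convert to SI: m = 39.7 kg, h = 53.5 m
PE = mgh = (39.7)(6.7)(53.5) = 14230 J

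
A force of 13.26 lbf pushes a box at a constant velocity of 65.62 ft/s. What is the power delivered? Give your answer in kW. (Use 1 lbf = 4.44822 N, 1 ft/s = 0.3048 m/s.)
Convert to SI: F = 58.9834 N, v = 20.001 m/s
P = Fv = (58.9834)(20.001) = 1179.73 W = 1.18 kW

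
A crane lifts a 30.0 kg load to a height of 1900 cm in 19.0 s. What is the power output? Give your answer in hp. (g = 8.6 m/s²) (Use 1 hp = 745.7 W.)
Convert to SI: m = 30.0 kg, h = 19.0 m, t = 19.0 s
P = mgh/t = (30.0)(8.6)(19.0)/19.0 = 258.0 W = 0.346 hp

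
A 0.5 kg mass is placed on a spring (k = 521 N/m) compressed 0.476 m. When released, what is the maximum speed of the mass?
½kx² = ½mv² ⇒ v = x√(k/m) = (0.476)√(521/0.5) = 15.37 m/s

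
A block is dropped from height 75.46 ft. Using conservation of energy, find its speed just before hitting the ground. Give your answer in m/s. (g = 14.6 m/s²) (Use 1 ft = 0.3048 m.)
Convert to SI: h = 23.0002 m
mgh = ½mv² ⇒ v = √(2gh) = √(2·14.6·23.0002) = 25.92 m/s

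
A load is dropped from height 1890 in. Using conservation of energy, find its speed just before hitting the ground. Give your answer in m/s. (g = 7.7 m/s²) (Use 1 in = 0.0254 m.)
Convert to SI: h = 48.006 m
mgh = ½mv² ⇒ v = √(2gh) = √(2·7.7·48.006) = 27.19 m/s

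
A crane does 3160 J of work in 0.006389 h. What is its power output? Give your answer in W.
Convert to SI: W = 3160.0 J, t = 23.0004 s
P = W/t = 3160.0/23.0004 = 137.4 W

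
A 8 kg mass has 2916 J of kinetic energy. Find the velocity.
v = √(2·KE/m) = √(2·2916/8) = 27.0 m/s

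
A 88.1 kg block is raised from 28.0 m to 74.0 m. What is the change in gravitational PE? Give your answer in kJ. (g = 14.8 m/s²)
ΔPE = mgΔh = (88.1)(14.8)(46.0) = 59978.5 J = 59.98 kJ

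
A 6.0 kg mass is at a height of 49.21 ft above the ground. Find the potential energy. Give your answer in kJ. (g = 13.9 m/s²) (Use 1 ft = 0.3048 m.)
Convert to SI: m = 6.0 kg, h = 14.9992 m
PE = mgh = (6.0)(13.9)(14.9992) = 1250.93 J = 1.251 kJ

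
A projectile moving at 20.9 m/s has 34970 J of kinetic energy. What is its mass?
m = 2·KE/v² = 2·34970/(20.9)² = 160.1 kg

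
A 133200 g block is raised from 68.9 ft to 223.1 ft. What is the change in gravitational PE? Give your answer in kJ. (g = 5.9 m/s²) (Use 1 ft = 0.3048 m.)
Convert to SI: m = 133.2 kg, Δh = 47.0002 m
ΔPE = mgΔh = (133.2)(5.9)(47.0002) = 36936.5 J = 36.94 kJ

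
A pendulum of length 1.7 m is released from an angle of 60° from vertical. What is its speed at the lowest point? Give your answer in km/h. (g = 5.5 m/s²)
h = L(1 − cosθ) = 1.7(1 − cos60°) = 0.85 m
v = √(2gh) = √(2·5.5·0.85) = 3.05778 m/s = 11.01 km/h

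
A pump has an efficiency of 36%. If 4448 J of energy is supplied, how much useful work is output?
W_out = η·W_in = 0.36·4448 = 1601.28 J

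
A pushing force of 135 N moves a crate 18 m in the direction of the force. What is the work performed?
W = F·d = (135)(18) = 2430 J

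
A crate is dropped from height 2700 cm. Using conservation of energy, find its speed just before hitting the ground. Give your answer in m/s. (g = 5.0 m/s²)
Convert to SI: h = 27.0 m
mgh = ½mv² ⇒ v = √(2gh) = √(2·5.0·27.0) = 16.43 m/s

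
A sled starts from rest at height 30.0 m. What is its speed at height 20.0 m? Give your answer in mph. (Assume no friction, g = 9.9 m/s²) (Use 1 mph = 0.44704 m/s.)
mgh₁ = mgh₂ + ½mv² ⇒ v = √(2g(h₁−h₂)) = √(2·9.9·10.0) = 14.0712 m/s = 31.48 mph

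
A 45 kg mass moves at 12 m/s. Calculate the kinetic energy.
KE = ½mv² = ½(45)(12)² = 3240.0 J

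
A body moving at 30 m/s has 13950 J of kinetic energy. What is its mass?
m = 2·KE/v² = 2·13950/(30)² = 31.0 kg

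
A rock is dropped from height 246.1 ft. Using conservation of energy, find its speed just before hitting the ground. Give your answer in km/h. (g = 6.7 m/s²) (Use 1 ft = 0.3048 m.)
Convert to SI: h = 75.0113 m
mgh = ½mv² ⇒ v = √(2gh) = √(2·6.7·75.0113) = 31.7041 m/s = 114.1 km/h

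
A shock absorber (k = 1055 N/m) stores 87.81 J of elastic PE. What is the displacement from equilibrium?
x = √(2·PE/k) = √(2·87.81/1055) = 0.408 m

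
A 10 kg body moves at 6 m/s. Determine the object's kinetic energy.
KE = ½mv² = ½(10)(6)² = 180.0 J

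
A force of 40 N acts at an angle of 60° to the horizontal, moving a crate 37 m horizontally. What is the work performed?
W = F·d·cosθ = (40)(37)cos(60°) = 740.0 J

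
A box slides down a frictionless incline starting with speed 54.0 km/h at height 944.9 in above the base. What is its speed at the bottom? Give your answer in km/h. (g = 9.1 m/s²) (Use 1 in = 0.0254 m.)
Convert to SI: v₀ = 15.0 m/s, h = 24.0005 m
½mv₀² + mgh = ½mv² ⇒ v = √(v₀² + 2gh) = √(15.0² + 2·9.1·24.0005) = 25.7256 m/s = 92.61 km/h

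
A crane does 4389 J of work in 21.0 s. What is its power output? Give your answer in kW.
P = W/t = 4389.0/21.0 = 209.0 W = 0.209 kW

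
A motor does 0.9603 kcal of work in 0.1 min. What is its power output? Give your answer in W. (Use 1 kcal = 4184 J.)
Convert to SI: W = 4017.9 J, t = 6.0 s
P = W/t = 4017.9/6.0 = 669.6 W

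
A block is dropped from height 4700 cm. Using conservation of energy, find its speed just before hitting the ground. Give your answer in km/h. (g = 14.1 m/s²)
Convert to SI: h = 47.0 m
mgh = ½mv² ⇒ v = √(2gh) = √(2·14.1·47.0) = 36.406 m/s = 131.1 km/h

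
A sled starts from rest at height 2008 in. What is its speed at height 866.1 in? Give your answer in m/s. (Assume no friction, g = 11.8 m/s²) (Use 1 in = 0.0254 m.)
Convert to SI: h₁−h₂ = 29.0043 m
mgh₁ = mgh₂ + ½mv² ⇒ v = √(2g(h₁−h₂)) = √(2·11.8·29.0043) = 26.16 m/s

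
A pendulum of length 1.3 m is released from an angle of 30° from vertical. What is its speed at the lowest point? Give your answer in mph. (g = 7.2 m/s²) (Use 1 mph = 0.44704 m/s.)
h = L(1 − cosθ) = 1.3(1 − cos30°) = 0.174167 m
v = √(2gh) = √(2·7.2·0.174167) = 1.58367 m/s = 3.543 mph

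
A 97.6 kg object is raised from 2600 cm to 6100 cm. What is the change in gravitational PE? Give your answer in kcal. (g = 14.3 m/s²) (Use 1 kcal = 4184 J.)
Convert to SI: m = 97.6 kg, Δh = 35.0 m
ΔPE = mgΔh = (97.6)(14.3)(35.0) = 48848.8 J = 11.68 kcal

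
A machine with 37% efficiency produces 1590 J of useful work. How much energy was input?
W_in = W_out/η = 1590/0.37 = 4297 J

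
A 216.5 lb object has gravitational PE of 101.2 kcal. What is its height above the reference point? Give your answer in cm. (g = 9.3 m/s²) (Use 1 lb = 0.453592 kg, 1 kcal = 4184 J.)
Convert to SI: m = 98.2027 kg, PE = 423421 J
h = PE/(mg) = 423421/(98.2027·9.3) = 463.624 m = 46360 cm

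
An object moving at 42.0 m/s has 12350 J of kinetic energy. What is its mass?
m = 2·KE/v² = 2·12350/(42.0)² = 14.0 kg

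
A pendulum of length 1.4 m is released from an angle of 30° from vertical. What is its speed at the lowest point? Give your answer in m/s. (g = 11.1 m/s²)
h = L(1 − cosθ) = 1.4(1 − cos30°) = 0.187564 m
v = √(2gh) = √(2·11.1·0.187564) = 2.041 m/s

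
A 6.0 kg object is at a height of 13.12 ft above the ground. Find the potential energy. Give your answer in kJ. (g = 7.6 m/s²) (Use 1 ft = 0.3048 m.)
Convert to SI: m = 6.0 kg, h = 3.99898 m
PE = mgh = (6.0)(7.6)(3.99898) = 182.353 J = 0.1824 kJ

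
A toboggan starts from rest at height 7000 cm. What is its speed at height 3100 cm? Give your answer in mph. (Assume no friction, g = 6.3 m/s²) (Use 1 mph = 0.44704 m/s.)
Convert to SI: h₁−h₂ = 39.0 m
mgh₁ = mgh₂ + ½mv² ⇒ v = √(2g(h₁−h₂)) = √(2·6.3·39.0) = 22.1675 m/s = 49.59 mph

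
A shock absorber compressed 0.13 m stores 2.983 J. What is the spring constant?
k = 2·PE/x² = 2·2.983/(0.13)² = 353.0 N/m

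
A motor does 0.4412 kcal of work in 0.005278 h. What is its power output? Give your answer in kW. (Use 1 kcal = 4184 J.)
Convert to SI: W = 1845.98 J, t = 19.0008 s
P = W/t = 1845.98/19.0008 = 97.1528 W = 0.09715 kW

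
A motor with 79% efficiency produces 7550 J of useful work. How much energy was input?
W_in = W_out/η = 7550/0.79 = 9557 J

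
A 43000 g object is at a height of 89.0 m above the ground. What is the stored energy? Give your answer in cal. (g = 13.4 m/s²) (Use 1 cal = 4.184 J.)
Convert to SI: m = 43.0 kg, h = 89.0 m
PE = mgh = (43.0)(13.4)(89.0) = 51281.8 J = 12260 cal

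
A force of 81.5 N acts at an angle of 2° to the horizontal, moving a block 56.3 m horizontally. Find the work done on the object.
W = F·d·cosθ = (81.5)(56.3)cos(2°) = 4586 J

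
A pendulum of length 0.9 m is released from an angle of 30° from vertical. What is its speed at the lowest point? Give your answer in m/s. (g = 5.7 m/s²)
h = L(1 − cosθ) = 0.9(1 − cos30°) = 0.120577 m
v = √(2gh) = √(2·5.7·0.120577) = 1.172 m/s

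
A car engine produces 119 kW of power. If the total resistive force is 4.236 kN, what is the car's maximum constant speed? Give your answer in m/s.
Convert to SI: F = 4236.0 N
P = Fv ⇒ v = P/F = 119000 W/4236.0 N = 28.09 m/s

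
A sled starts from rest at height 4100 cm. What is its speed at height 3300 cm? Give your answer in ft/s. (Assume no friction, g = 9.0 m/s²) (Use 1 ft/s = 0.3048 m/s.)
Convert to SI: h₁−h₂ = 8.0 m
mgh₁ = mgh₂ + ½mv² ⇒ v = √(2g(h₁−h₂)) = √(2·9.0·8.0) = 12.0 m/s = 39.37 ft/s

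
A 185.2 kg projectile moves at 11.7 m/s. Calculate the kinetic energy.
KE = ½mv² = ½(185.2)(11.7)² = 12680 J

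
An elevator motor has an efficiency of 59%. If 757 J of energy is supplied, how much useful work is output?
W_out = η·W_in = 0.59·757 = 446.63 J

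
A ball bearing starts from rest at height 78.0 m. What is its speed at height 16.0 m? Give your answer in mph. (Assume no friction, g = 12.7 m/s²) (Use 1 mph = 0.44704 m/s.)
mgh₁ = mgh₂ + ½mv² ⇒ v = √(2g(h₁−h₂)) = √(2·12.7·62.0) = 39.6837 m/s = 88.77 mph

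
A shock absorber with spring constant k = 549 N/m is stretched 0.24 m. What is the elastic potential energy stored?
PE = ½kx² = ½(549)(0.24)² = 15.81 J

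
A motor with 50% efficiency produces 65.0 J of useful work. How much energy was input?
W_in = W_out/η = 65.0/0.5 = 130.0 J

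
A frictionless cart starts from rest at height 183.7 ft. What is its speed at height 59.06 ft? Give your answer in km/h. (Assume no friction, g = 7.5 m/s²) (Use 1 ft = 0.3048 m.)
Convert to SI: h₁−h₂ = 37.9903 m
mgh₁ = mgh₂ + ½mv² ⇒ v = √(2g(h₁−h₂)) = √(2·7.5·37.9903) = 23.8716 m/s = 85.94 km/h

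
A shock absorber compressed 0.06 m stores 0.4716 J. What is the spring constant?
k = 2·PE/x² = 2·0.4716/(0.06)² = 262.0 N/m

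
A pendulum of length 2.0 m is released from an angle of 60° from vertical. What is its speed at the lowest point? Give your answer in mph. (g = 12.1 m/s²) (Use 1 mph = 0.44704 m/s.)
h = L(1 − cosθ) = 2.0(1 − cos60°) = 1.0 m
v = √(2gh) = √(2·12.1·1.0) = 4.91935 m/s = 11.0 mph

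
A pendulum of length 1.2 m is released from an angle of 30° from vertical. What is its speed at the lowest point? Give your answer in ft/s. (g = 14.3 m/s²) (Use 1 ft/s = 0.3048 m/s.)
h = L(1 − cosθ) = 1.2(1 − cos30°) = 0.16077 m
v = √(2gh) = √(2·14.3·0.16077) = 2.1443 m/s = 7.035 ft/s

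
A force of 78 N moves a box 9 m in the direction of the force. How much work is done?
W = F·d = (78)(9) = 702.0 J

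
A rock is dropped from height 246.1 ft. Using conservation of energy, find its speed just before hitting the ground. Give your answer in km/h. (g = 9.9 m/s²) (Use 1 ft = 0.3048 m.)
Convert to SI: h = 75.0113 m
mgh = ½mv² ⇒ v = √(2gh) = √(2·9.9·75.0113) = 38.5386 m/s = 138.7 km/h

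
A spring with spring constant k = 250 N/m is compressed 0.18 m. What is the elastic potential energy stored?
PE = ½kx² = ½(250)(0.18)² = 4.05 J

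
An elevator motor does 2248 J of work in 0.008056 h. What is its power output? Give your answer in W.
Convert to SI: W = 2248.0 J, t = 29.0016 s
P = W/t = 2248.0/29.0016 = 77.51 W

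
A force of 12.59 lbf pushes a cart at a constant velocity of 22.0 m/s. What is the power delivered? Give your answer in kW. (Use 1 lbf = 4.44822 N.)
Convert to SI: F = 56.0031 N, v = 22.0 m/s
P = Fv = (56.0031)(22.0) = 1232.07 W = 1.232 kW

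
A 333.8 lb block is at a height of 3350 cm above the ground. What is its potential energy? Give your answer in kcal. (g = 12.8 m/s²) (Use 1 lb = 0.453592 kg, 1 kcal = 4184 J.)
Convert to SI: m = 151.409 kg, h = 33.5 m
PE = mgh = (151.409)(12.8)(33.5) = 64924.2 J = 15.52 kcal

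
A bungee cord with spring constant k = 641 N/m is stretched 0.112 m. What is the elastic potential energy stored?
PE = ½kx² = ½(641)(0.112)² = 4.02 J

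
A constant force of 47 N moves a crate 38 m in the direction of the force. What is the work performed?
W = F·d = (47)(38) = 1786 J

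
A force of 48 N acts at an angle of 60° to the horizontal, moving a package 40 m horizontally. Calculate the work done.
W = F·d·cosθ = (48)(40)cos(60°) = 960.0 J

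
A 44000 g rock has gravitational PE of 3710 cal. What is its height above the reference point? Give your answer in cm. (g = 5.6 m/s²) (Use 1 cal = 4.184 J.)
Convert to SI: m = 44.0 kg, PE = 15522.6 J
h = PE/(mg) = 15522.6/(44.0·5.6) = 62.9977 m = 6300 cm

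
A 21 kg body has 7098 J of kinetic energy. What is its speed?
v = √(2·KE/m) = √(2·7098/21) = 26.0 m/s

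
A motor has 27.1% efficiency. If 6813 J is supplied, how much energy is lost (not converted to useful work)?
W_lost = W_in(1 − η) = 6813·(1 − 0.271) = 4967 J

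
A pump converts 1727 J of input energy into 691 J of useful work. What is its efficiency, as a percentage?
η = W_out/W_in = 691/1727 = 40.01%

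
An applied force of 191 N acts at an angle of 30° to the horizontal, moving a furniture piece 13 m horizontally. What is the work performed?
W = F·d·cosθ = (191)(13)cos(30°) = 2150 J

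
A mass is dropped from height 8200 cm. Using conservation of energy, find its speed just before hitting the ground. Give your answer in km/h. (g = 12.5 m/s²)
Convert to SI: h = 82.0 m
mgh = ½mv² ⇒ v = √(2gh) = √(2·12.5·82.0) = 45.2769 m/s = 163.0 km/h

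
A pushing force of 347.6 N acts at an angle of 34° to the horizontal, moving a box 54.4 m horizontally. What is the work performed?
W = F·d·cosθ = (347.6)(54.4)cos(34°) = 15680 J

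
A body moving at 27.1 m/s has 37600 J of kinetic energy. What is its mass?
m = 2·KE/v² = 2·37600/(27.1)² = 102.4 kg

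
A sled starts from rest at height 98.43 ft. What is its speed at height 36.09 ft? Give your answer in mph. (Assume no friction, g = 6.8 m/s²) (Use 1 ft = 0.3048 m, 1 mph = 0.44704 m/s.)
Convert to SI: h₁−h₂ = 19.0012 m
mgh₁ = mgh₂ + ½mv² ⇒ v = √(2g(h₁−h₂)) = √(2·6.8·19.0012) = 16.0753 m/s = 35.96 mph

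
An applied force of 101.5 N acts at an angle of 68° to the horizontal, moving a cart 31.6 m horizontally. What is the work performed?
W = F·d·cosθ = (101.5)(31.6)cos(68°) = 1202 J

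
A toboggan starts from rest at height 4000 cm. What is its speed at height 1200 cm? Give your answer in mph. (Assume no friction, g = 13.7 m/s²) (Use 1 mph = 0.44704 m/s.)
Convert to SI: h₁−h₂ = 28.0 m
mgh₁ = mgh₂ + ½mv² ⇒ v = √(2g(h₁−h₂)) = √(2·13.7·28.0) = 27.6984 m/s = 61.96 mph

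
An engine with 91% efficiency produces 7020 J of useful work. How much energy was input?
W_in = W_out/η = 7020/0.91 = 7714 J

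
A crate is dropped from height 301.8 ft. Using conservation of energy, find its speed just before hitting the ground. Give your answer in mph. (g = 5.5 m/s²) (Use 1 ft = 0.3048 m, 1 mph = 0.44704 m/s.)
Convert to SI: h = 91.9886 m
mgh = ½mv² ⇒ v = √(2gh) = √(2·5.5·91.9886) = 31.81 m/s = 71.16 mph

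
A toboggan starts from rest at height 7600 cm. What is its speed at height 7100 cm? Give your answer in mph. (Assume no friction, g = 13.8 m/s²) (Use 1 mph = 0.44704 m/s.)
Convert to SI: h₁−h₂ = 5.0 m
mgh₁ = mgh₂ + ½mv² ⇒ v = √(2g(h₁−h₂)) = √(2·13.8·5.0) = 11.7473 m/s = 26.28 mph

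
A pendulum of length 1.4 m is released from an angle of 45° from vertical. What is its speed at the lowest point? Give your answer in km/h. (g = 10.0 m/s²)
h = L(1 − cosθ) = 1.4(1 − cos45°) = 0.410051 m
v = √(2gh) = √(2·10.0·0.410051) = 2.86374 m/s = 10.31 km/h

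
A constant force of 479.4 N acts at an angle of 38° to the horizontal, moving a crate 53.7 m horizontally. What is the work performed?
W = F·d·cosθ = (479.4)(53.7)cos(38°) = 20290 J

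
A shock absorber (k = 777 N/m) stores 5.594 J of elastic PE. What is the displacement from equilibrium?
x = √(2·PE/k) = √(2·5.594/777) = 0.12 m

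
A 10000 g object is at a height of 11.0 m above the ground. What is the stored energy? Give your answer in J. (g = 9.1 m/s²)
Convert to SI: m = 10.0 kg, h = 11.0 m
PE = mgh = (10.0)(9.1)(11.0) = 1001 J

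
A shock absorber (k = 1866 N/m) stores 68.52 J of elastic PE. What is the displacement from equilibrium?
x = √(2·PE/k) = √(2·68.52/1866) = 0.271 m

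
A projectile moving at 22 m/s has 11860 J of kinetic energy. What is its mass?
m = 2·KE/v² = 2·11860/(22)² = 49.01 kg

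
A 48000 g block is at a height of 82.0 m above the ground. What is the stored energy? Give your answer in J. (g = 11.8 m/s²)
Convert to SI: m = 48.0 kg, h = 82.0 m
PE = mgh = (48.0)(11.8)(82.0) = 46440 J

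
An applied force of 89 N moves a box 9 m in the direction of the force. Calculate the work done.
W = F·d = (89)(9) = 801.0 J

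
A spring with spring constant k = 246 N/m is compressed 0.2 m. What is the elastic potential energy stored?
PE = ½kx² = ½(246)(0.2)² = 4.92 J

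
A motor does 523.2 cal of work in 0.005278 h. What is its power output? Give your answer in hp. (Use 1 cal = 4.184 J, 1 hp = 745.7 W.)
Convert to SI: W = 2189.07 J, t = 19.0008 s
P = W/t = 2189.07/19.0008 = 115.209 W = 0.1545 hp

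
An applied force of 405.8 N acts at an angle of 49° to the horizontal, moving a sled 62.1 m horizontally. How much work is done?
W = F·d·cosθ = (405.8)(62.1)cos(49°) = 16530 J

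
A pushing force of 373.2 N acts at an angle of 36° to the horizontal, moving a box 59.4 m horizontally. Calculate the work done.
W = F·d·cosθ = (373.2)(59.4)cos(36°) = 17930 J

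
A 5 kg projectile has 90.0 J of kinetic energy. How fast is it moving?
v = √(2·KE/m) = √(2·90.0/5) = 6.0 m/s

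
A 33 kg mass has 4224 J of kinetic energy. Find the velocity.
v = √(2·KE/m) = √(2·4224/33) = 16.0 m/s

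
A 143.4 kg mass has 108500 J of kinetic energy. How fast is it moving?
v = √(2·KE/m) = √(2·108500/143.4) = 38.9 m/s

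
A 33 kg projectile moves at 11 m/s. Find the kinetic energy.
KE = ½mv² = ½(33)(11)² = 1996.5 J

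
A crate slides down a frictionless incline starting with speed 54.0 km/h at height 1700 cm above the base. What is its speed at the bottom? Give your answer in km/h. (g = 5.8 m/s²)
Convert to SI: v₀ = 15.0 m/s, h = 17.0 m
½mv₀² + mgh = ½mv² ⇒ v = √(v₀² + 2gh) = √(15.0² + 2·5.8·17.0) = 20.5475 m/s = 73.97 km/h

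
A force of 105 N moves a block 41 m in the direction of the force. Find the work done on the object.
W = F·d = (105)(41) = 4305 J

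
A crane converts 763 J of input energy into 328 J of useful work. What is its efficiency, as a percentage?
η = W_out/W_in = 328/763 = 42.99%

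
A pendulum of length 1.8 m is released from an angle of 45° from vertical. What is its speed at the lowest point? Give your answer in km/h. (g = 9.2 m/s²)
h = L(1 − cosθ) = 1.8(1 − cos45°) = 0.527208 m
v = √(2gh) = √(2·9.2·0.527208) = 3.11458 m/s = 11.21 km/h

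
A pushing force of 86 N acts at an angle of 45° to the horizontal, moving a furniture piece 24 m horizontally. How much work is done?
W = F·d·cosθ = (86)(24)cos(45°) = 1459 J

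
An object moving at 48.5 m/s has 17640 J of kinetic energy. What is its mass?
m = 2·KE/v² = 2·17640/(48.5)² = 15.0 kg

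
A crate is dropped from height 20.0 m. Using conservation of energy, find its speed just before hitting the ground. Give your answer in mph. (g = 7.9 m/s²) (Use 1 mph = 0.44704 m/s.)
mgh = ½mv² ⇒ v = √(2gh) = √(2·7.9·20.0) = 17.7764 m/s = 39.76 mph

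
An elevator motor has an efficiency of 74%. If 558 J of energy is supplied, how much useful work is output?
W_out = η·W_in = 0.74·558 = 412.92 J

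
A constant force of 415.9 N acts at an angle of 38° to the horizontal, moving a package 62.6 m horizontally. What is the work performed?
W = F·d·cosθ = (415.9)(62.6)cos(38°) = 20520 J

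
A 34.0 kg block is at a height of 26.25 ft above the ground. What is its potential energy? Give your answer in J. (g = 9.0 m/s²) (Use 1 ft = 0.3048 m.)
Convert to SI: m = 34.0 kg, h = 8.001 m
PE = mgh = (34.0)(9.0)(8.001) = 2448 J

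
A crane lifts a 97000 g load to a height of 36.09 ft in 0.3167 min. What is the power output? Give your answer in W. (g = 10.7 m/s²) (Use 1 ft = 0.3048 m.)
Convert to SI: m = 97.0 kg, h = 11.0002 m, t = 19.002 s
P = mgh/t = (97.0)(10.7)(11.0002)/19.002 = 600.8 W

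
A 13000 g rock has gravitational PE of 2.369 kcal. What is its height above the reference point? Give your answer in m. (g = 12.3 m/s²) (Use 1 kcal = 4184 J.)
Convert to SI: m = 13.0 kg, PE = 9911.9 J
h = PE/(mg) = 9911.9/(13.0·12.3) = 61.99 m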